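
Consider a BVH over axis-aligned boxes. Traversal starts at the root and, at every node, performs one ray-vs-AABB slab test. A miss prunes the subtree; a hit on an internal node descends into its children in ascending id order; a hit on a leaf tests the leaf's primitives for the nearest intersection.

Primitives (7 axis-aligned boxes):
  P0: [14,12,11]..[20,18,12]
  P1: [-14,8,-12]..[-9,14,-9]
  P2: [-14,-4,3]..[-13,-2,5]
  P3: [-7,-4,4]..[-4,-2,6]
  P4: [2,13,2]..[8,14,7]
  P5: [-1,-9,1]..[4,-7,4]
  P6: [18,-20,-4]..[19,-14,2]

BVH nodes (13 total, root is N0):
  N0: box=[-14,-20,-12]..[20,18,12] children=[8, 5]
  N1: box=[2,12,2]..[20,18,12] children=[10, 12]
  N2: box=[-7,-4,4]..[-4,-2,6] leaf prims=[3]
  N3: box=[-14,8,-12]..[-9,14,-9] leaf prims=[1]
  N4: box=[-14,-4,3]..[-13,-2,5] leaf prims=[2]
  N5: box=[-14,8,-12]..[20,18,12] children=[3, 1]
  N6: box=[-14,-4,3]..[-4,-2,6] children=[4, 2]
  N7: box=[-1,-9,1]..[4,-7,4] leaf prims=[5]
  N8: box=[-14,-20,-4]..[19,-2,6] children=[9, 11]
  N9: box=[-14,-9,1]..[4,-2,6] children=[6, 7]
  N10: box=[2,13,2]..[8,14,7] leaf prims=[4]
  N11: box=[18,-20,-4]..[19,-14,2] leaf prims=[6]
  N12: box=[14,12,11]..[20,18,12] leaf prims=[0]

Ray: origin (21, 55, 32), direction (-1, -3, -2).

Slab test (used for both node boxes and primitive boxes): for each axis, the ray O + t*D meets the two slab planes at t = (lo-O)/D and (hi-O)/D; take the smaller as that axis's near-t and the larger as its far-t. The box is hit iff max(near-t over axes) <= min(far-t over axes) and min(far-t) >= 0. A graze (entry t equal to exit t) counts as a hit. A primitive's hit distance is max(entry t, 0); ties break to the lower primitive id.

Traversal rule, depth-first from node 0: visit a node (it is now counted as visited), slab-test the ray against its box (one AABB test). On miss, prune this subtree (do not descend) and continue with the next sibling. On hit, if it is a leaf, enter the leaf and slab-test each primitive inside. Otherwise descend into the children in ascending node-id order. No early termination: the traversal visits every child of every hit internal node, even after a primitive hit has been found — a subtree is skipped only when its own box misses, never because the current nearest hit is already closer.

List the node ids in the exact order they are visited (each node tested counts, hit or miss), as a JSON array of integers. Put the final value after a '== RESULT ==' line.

Walk:
N0 x:[1,35] y:[37/3,25] z:[10,22] -> hit [37/3,22], descend [5, 8]
  N5 x:[1,35] y:[37/3,47/3] z:[10,22] -> hit [37/3,47/3], descend [1, 3]
    N1 x:[1,19] y:[37/3,43/3] z:[10,15] -> hit [37/3,43/3], descend [10, 12]
      N10 x:[13,19] y:[41/3,14] z:[25/2,15] -> hit [41/3,14] leaf, test {P4@t=41/3}
      N12 x:[1,7] y:[37/3,43/3] z:[10,21/2] -> miss, prune
    N3 x:[30,35] y:[41/3,47/3] z:[41/2,22] -> miss, prune
  N8 x:[2,35] y:[19,25] z:[13,18] -> miss, prune

Summary -> nodes [0, 5, 1, 10, 12, 3, 8]; box-tests=7; leaf-entries=1; first=P4

== RESULT ==
[0, 5, 1, 10, 12, 3, 8]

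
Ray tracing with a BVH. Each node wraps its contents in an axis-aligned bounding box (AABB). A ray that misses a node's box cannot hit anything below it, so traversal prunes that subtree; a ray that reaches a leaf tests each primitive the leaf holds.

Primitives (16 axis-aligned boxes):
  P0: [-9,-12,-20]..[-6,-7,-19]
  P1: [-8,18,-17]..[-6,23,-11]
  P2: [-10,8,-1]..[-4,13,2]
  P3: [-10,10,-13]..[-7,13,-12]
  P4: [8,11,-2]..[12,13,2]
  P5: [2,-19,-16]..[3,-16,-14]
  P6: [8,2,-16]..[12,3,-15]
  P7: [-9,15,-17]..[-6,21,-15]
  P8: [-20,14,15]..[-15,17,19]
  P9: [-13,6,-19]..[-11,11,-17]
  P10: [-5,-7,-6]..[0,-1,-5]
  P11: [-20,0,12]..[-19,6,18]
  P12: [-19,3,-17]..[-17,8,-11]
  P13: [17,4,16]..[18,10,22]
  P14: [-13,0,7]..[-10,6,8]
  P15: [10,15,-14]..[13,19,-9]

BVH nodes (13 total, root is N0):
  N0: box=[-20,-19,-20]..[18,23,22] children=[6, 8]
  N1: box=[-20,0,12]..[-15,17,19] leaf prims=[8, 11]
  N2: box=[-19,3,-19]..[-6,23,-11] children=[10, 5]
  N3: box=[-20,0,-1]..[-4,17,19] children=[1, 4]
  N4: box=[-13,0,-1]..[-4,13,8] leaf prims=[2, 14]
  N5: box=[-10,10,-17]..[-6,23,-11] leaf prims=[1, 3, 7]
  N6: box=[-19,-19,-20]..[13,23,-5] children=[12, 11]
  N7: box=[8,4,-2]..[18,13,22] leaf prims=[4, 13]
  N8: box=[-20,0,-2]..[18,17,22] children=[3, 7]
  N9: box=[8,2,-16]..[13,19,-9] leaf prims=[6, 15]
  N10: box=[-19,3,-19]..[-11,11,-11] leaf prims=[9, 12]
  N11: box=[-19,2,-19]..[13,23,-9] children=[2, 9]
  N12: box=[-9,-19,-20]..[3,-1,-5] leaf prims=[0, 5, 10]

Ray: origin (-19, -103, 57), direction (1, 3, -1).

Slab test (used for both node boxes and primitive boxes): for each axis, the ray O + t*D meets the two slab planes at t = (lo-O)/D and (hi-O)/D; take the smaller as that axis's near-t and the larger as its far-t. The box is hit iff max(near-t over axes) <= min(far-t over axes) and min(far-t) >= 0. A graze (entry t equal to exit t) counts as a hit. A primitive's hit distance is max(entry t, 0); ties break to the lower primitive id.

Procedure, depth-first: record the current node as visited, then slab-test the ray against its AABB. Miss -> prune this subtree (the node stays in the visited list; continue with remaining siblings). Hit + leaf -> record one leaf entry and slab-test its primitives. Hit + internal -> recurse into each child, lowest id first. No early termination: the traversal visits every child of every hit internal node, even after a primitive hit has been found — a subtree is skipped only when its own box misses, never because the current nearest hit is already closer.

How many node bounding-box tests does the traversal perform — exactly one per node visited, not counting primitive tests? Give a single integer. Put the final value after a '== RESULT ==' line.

Walk:
N0 x:[-1,37] y:[28,42] z:[35,77] -> hit [35,37], descend [6, 8]
  N6 x:[0,32] y:[28,42] z:[62,77] -> miss, prune
  N8 x:[-1,37] y:[103/3,40] z:[35,59] -> hit [35,37], descend [3, 7]
    N3 x:[-1,15] y:[103/3,40] z:[38,58] -> miss, prune
    N7 x:[27,37] y:[107/3,116/3] z:[35,59] -> hit [107/3,37] leaf, test {P4(miss), P13@t=36}

Summary -> nodes [0, 6, 8, 3, 7]; box-tests=5; leaf-entries=1; first=P13

== RESULT ==
5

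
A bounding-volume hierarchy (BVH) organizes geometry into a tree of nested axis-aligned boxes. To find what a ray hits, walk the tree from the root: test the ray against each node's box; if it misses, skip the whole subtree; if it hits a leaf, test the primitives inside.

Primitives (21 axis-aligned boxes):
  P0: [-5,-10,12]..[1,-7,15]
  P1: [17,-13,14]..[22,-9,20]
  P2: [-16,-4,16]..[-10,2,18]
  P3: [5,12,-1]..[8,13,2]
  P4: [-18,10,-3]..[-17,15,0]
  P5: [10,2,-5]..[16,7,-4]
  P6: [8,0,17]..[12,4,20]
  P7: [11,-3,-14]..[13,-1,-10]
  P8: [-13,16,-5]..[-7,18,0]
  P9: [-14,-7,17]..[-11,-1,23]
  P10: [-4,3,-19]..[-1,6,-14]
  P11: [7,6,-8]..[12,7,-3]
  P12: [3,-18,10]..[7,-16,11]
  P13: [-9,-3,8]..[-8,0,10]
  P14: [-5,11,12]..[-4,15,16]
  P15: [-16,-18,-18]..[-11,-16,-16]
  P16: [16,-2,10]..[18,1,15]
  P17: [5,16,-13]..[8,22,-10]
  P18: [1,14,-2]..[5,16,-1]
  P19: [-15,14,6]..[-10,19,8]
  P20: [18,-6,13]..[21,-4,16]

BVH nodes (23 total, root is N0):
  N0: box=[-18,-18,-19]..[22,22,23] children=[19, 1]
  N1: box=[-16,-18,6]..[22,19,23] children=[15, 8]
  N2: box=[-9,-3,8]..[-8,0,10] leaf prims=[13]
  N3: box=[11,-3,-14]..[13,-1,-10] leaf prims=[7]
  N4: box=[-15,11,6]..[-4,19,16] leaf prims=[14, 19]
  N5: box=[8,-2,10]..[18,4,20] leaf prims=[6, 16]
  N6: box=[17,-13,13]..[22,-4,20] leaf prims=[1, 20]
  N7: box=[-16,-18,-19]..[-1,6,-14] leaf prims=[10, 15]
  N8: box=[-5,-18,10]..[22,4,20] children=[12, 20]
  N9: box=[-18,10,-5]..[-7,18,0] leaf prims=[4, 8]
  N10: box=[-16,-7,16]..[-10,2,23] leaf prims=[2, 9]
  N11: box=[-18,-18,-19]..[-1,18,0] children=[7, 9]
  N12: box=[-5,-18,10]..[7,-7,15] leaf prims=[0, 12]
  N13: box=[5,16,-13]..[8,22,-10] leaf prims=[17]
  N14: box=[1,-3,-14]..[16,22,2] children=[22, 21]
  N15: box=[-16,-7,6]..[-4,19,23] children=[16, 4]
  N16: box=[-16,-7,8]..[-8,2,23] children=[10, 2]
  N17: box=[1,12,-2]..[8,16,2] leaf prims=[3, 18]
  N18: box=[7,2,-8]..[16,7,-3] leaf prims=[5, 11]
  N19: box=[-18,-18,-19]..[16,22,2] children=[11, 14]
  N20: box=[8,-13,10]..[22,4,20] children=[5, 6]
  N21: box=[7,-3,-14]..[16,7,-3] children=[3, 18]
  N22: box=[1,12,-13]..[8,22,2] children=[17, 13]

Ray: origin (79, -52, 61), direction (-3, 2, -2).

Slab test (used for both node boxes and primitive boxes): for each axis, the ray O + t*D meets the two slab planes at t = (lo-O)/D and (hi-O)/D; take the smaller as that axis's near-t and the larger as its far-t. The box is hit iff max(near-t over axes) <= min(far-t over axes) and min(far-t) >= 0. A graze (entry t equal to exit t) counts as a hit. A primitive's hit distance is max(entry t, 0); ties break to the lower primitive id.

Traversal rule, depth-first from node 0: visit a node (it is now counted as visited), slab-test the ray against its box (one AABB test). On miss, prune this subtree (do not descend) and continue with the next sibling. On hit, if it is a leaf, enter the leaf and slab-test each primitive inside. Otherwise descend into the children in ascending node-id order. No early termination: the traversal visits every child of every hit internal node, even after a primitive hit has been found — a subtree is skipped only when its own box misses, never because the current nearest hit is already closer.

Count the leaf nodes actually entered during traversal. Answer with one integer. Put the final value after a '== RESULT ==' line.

Traverse from the root:
N0 x:[19,97/3] y:[17,37] z:[19,40] -> hit [19,97/3], descend [1, 19]
  N1 x:[19,95/3] y:[17,71/2] z:[19,55/2] -> hit [19,55/2], descend [8, 15]
    N8 x:[19,28] y:[17,28] z:[41/2,51/2] -> hit [41/2,51/2], descend [12, 20]
      N12 x:[24,28] y:[17,45/2] z:[23,51/2] -> miss, prune
      N20 x:[19,71/3] y:[39/2,28] z:[41/2,51/2] -> hit [41/2,71/3], descend [5, 6]
        N5 x:[61/3,71/3] y:[25,28] z:[41/2,51/2] -> miss, prune
        N6 x:[19,62/3] y:[39/2,24] z:[41/2,24] -> hit [41/2,62/3] leaf, test {P1@t=41/2, P20(miss)}
    N15 x:[83/3,95/3] y:[45/2,71/2] z:[19,55/2] -> miss, prune
  N19 x:[21,97/3] y:[17,37] z:[59/2,40] -> hit [59/2,97/3], descend [11, 14]
    N11 x:[80/3,97/3] y:[17,35] z:[61/2,40] -> hit [61/2,97/3], descend [7, 9]
      N7 x:[80/3,95/3] y:[17,29] z:[75/2,40] -> miss, prune
      N9 x:[86/3,97/3] y:[31,35] z:[61/2,33] -> hit [31,97/3] leaf, test {P4@t=32, P8(miss)}
    N14 x:[21,26] y:[49/2,37] z:[59/2,75/2] -> miss, prune

13 AABB tests over nodes [0, 1, 8, 12, 20, 5, 6, 15, 19, 11, 7, 9, 14]; 2 leaves entered; closest P1.

== RESULT ==
2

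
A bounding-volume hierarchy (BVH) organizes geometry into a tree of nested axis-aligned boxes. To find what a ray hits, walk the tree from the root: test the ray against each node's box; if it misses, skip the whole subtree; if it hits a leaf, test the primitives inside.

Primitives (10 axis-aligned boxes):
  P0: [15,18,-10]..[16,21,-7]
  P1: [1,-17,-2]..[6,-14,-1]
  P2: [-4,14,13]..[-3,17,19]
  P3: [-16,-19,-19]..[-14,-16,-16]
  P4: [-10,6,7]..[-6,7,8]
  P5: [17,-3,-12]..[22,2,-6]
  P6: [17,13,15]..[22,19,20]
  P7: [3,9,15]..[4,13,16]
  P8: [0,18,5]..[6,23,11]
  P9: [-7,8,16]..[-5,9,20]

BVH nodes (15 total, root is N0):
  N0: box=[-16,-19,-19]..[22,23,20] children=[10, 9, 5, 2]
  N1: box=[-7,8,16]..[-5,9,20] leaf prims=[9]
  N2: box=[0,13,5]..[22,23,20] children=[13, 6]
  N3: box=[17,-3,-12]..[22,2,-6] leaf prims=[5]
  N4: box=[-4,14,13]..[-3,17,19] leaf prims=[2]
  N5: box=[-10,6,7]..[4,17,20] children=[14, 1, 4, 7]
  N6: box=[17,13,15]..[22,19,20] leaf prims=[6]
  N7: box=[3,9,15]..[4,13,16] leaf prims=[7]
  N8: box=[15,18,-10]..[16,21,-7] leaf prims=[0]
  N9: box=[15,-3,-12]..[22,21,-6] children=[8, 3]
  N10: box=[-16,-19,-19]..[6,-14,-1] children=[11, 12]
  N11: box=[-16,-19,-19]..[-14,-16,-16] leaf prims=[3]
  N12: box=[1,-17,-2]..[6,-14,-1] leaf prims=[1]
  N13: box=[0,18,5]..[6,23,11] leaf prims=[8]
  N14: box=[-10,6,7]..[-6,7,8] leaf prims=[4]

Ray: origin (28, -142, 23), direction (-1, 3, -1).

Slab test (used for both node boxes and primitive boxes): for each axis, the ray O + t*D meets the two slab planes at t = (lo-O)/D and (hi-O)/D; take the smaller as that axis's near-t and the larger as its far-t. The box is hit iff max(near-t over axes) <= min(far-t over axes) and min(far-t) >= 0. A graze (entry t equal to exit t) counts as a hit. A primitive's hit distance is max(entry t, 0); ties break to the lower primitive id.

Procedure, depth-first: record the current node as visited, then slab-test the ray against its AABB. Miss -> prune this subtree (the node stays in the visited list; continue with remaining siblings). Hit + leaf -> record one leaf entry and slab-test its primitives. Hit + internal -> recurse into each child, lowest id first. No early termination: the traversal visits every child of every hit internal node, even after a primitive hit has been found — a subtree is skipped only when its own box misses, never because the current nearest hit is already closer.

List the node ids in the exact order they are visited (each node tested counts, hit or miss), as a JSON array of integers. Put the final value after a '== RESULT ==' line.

Trace the traversal:
N0 x:[6,44] y:[41,55] z:[3,42] -> hit [41,42], descend [2, 5, 9, 10]
  N2 x:[6,28] y:[155/3,55] z:[3,18] -> miss, prune
  N5 x:[24,38] y:[148/3,53] z:[3,16] -> miss, prune
  N9 x:[6,13] y:[139/3,163/3] z:[29,35] -> miss, prune
  N10 x:[22,44] y:[41,128/3] z:[24,42] -> hit [41,42], descend [11, 12]
    N11 x:[42,44] y:[41,42] z:[39,42] -> hit [42,42] leaf, test {P3@t=42}
    N12 x:[22,27] y:[125/3,128/3] z:[24,25] -> miss, prune

order=[0, 2, 5, 9, 10, 11, 12]  |boxes|=7  |leaves|=1  hit=P3

== RESULT ==
[0, 2, 5, 9, 10, 11, 12]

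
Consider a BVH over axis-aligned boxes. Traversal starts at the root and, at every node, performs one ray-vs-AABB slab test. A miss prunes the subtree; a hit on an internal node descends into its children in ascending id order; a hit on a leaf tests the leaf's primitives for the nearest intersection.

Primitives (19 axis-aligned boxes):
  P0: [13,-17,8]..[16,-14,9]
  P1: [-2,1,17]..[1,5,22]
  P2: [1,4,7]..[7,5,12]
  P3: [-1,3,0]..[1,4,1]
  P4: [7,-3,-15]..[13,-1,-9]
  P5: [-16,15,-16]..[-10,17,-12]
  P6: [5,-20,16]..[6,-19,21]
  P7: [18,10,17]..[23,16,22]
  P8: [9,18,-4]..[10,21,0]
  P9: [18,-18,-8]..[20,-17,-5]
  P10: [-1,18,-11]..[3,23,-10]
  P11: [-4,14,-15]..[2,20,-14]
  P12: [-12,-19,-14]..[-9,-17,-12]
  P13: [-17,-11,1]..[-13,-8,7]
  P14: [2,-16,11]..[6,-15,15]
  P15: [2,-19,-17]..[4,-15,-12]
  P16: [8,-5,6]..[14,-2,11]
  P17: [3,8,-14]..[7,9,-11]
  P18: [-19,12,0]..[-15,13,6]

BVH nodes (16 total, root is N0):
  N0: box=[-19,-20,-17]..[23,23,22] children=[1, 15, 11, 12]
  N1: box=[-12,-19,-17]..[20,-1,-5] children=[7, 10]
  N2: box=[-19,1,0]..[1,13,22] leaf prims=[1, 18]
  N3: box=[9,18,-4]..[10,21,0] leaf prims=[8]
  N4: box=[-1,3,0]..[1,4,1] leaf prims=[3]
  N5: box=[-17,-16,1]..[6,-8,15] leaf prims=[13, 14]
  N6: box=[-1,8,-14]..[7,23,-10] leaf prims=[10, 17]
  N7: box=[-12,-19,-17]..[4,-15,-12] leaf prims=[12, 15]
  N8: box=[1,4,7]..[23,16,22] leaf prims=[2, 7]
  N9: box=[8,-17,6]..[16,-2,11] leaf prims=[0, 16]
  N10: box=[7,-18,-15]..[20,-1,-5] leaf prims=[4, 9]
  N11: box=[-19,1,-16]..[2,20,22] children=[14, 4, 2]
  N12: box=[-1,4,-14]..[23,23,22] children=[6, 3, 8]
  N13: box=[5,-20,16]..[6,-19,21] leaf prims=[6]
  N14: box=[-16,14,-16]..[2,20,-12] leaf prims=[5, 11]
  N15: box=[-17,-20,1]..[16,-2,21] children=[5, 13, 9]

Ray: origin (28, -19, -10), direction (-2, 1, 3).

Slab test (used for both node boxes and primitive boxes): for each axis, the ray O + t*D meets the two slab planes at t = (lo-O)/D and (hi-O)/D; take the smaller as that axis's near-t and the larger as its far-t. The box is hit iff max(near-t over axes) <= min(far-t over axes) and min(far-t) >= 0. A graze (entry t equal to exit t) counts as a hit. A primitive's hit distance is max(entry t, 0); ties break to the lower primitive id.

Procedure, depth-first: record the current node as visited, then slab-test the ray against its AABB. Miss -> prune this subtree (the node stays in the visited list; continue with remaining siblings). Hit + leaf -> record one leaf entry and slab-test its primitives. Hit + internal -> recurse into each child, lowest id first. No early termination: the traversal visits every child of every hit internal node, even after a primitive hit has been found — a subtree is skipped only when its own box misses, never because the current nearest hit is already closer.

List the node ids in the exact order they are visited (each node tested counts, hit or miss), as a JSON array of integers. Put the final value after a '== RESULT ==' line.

Traverse from the root:
N0 x:[5/2,47/2] y:[-1,42] z:[-7/3,32/3] -> hit [5/2,32/3], descend [1, 11, 12, 15]
  N1 x:[4,20] y:[0,18] z:[-7/3,5/3] -> miss, prune
  N11 x:[13,47/2] y:[20,39] z:[-2,32/3] -> miss, prune
  N12 x:[5/2,29/2] y:[23,42] z:[-4/3,32/3] -> miss, prune
  N15 x:[6,45/2] y:[-1,17] z:[11/3,31/3] -> hit [6,31/3], descend [5, 9, 13]
    N5 x:[11,45/2] y:[3,11] z:[11/3,25/3] -> miss, prune
    N9 x:[6,10] y:[2,17] z:[16/3,7] -> hit [6,7] leaf, test {P0(miss), P16(miss)}
    N13 x:[11,23/2] y:[-1,0] z:[26/3,31/3] -> miss, prune

order=[0, 1, 11, 12, 15, 5, 9, 13]  |boxes|=8  |leaves|=1  hit=miss

== RESULT ==
[0, 1, 11, 12, 15, 5, 9, 13]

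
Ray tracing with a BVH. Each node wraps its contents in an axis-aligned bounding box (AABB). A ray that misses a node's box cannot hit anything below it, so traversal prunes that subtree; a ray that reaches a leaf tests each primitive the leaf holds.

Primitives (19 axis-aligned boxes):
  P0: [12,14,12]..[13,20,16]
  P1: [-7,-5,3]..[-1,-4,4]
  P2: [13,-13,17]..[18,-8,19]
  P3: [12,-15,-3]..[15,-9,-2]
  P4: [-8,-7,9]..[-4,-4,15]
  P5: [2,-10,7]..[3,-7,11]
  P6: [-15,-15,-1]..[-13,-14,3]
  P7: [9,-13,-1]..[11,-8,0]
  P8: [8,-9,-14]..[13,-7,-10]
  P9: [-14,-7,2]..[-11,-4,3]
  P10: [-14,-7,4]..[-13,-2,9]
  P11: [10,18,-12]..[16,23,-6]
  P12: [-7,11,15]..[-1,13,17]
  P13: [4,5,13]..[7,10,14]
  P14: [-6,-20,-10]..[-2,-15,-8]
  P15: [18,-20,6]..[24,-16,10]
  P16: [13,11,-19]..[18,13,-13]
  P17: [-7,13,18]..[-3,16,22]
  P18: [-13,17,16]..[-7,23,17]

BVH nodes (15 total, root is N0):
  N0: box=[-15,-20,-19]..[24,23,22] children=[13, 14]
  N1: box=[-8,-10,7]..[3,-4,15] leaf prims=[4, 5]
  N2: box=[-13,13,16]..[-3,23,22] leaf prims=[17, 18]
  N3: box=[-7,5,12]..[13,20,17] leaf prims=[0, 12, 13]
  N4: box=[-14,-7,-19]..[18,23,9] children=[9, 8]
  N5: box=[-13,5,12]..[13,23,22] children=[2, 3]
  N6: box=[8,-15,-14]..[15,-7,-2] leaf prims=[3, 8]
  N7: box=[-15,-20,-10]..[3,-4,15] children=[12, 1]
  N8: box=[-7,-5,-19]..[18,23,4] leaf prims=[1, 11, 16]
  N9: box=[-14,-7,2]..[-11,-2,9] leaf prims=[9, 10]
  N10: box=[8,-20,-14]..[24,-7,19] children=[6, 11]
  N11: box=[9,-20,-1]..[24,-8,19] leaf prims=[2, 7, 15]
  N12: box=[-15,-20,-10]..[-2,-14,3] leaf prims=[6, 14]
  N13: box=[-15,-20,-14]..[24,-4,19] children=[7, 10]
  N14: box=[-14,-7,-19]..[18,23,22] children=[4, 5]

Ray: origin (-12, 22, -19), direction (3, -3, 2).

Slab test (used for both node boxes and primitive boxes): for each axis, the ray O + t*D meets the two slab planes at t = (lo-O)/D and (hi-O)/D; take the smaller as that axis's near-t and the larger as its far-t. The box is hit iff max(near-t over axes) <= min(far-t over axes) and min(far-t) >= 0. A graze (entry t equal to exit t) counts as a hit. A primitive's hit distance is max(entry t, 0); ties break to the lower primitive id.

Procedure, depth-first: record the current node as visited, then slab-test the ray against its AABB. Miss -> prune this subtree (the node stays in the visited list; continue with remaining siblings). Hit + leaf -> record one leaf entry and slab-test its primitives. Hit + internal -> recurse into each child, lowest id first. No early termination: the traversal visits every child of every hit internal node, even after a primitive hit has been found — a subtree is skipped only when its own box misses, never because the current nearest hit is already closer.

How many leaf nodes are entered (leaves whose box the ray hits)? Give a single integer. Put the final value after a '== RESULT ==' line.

Trace the traversal:
N0 x:[-1,12] y:[-1/3,14] z:[0,41/2] -> hit [0,12], descend [13, 14]
  N13 x:[-1,12] y:[26/3,14] z:[5/2,19] -> hit [26/3,12], descend [7, 10]
    N7 x:[-1,5] y:[26/3,14] z:[9/2,17] -> miss, prune
    N10 x:[20/3,12] y:[29/3,14] z:[5/2,19] -> hit [29/3,12], descend [6, 11]
      N6 x:[20/3,9] y:[29/3,37/3] z:[5/2,17/2] -> miss, prune
      N11 x:[7,12] y:[10,14] z:[9,19] -> hit [10,12] leaf, test {P2(miss), P7(miss), P15(miss)}
  N14 x:[-2/3,10] y:[-1/3,29/3] z:[0,41/2] -> hit [0,29/3], descend [4, 5]
    N4 x:[-2/3,10] y:[-1/3,29/3] z:[0,14] -> hit [0,29/3], descend [8, 9]
      N8 x:[5/3,10] y:[-1/3,9] z:[0,23/2] -> hit [5/3,9] leaf, test {P1(miss), P11(miss), P16(miss)}
      N9 x:[-2/3,1/3] y:[8,29/3] z:[21/2,14] -> miss, prune
    N5 x:[-1/3,25/3] y:[-1/3,17/3] z:[31/2,41/2] -> miss, prune

11 AABB tests over nodes [0, 13, 7, 10, 6, 11, 14, 4, 8, 9, 5]; 2 leaves entered; closest miss.

== RESULT ==
2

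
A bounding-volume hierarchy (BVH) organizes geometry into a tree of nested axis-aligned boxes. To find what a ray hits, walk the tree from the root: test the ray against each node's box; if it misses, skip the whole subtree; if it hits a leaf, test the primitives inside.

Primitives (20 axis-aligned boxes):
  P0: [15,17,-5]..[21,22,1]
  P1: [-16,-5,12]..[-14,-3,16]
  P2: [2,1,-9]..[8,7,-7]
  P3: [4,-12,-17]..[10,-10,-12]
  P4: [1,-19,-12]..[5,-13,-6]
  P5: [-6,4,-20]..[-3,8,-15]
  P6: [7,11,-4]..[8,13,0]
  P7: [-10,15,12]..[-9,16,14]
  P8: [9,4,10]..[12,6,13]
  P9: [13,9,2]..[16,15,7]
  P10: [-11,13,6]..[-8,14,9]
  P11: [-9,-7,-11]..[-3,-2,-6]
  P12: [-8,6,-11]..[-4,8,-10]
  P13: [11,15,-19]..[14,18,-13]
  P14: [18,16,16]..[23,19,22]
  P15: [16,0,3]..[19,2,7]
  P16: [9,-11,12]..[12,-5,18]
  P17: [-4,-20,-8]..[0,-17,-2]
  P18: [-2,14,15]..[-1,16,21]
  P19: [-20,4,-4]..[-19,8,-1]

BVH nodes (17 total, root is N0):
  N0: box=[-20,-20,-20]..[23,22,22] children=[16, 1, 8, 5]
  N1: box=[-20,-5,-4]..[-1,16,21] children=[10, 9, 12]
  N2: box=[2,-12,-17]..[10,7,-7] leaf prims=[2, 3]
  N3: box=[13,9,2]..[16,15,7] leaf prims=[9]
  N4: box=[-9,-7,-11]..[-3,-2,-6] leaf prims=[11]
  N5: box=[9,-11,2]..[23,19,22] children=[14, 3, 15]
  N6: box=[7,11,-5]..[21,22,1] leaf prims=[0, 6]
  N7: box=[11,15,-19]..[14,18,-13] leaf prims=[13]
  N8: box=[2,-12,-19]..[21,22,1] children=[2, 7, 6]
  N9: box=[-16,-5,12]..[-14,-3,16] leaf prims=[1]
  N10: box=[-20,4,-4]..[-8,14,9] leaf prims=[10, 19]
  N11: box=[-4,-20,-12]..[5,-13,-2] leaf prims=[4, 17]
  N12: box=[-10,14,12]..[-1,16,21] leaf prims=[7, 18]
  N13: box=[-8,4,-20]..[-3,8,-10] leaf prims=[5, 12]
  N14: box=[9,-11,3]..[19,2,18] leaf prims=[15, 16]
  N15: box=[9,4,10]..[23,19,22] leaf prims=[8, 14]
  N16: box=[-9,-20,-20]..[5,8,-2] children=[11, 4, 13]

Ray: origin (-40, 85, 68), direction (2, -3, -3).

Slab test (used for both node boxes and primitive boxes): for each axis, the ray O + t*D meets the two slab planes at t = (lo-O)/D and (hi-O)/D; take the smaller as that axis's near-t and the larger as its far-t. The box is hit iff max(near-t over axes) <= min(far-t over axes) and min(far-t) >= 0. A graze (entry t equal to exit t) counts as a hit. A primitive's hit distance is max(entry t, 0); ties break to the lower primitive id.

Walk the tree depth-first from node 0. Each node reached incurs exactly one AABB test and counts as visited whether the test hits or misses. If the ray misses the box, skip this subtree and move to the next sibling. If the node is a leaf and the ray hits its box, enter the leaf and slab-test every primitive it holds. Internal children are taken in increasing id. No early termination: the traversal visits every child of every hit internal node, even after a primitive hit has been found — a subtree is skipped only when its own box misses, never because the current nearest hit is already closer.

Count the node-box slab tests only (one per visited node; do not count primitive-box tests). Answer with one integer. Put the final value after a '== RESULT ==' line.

Traverse from the root:
N0 x:[10,63/2] y:[21,35] z:[46/3,88/3] -> hit [21,88/3], descend [1, 5, 8, 16]
  N1 x:[10,39/2] y:[23,30] z:[47/3,24] -> miss, prune
  N5 x:[49/2,63/2] y:[22,32] z:[46/3,22] -> miss, prune
  N8 x:[21,61/2] y:[21,97/3] z:[67/3,29] -> hit [67/3,29], descend [2, 6, 7]
    N2 x:[21,25] y:[26,97/3] z:[25,85/3] -> miss, prune
    N6 x:[47/2,61/2] y:[21,74/3] z:[67/3,73/3] -> hit [47/2,73/3] leaf, test {P0(miss), P6@t=24}
    N7 x:[51/2,27] y:[67/3,70/3] z:[27,29] -> miss, prune
  N16 x:[31/2,45/2] y:[77/3,35] z:[70/3,88/3] -> miss, prune

Visited [0, 1, 5, 8, 2, 6, 7, 16]. Tests: 8 box, 1 leaf. Nearest: P6.

== RESULT ==
8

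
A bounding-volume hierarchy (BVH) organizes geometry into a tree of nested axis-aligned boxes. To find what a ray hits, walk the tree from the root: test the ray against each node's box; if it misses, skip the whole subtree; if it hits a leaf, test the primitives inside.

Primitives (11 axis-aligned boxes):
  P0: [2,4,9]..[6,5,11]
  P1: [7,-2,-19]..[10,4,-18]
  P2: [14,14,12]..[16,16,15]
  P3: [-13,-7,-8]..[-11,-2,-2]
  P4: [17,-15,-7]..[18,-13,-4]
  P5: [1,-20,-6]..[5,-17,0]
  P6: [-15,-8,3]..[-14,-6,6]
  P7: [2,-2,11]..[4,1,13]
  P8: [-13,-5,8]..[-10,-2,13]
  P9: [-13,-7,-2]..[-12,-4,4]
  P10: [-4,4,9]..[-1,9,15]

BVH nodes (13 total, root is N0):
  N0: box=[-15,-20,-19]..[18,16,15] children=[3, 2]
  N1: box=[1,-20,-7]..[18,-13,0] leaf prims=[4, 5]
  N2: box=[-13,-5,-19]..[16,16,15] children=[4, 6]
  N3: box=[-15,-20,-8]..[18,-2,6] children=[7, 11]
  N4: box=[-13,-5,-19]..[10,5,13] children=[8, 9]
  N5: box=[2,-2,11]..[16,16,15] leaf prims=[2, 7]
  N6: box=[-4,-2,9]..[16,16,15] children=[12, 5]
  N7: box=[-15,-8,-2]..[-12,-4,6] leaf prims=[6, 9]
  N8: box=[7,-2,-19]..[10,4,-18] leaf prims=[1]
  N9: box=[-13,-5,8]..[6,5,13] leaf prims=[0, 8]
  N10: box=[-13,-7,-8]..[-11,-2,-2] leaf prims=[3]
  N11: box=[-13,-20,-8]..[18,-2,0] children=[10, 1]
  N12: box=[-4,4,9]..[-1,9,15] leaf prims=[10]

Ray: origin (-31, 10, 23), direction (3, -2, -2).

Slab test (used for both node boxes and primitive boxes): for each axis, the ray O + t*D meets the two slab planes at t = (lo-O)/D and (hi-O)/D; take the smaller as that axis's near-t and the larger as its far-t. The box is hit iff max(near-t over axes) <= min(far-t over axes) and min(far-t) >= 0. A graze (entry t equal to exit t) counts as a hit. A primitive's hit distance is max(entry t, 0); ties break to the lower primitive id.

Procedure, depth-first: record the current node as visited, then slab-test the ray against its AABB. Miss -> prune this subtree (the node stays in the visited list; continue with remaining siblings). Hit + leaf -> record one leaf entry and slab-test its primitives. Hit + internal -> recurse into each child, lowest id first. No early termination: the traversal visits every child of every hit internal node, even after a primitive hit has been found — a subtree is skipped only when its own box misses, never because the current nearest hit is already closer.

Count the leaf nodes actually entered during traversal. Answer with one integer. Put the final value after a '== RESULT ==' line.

Trace the traversal:
N0 x:[16/3,49/3] y:[-3,15] z:[4,21] -> hit [16/3,15], descend [2, 3]
  N2 x:[6,47/3] y:[-3,15/2] z:[4,21] -> hit [6,15/2], descend [4, 6]
    N4 x:[6,41/3] y:[5/2,15/2] z:[5,21] -> hit [6,15/2], descend [8, 9]
      N8 x:[38/3,41/3] y:[3,6] z:[41/2,21] -> miss, prune
      N9 x:[6,37/3] y:[5/2,15/2] z:[5,15/2] -> hit [6,15/2] leaf, test {P0(miss), P8@t=6}
    N6 x:[9,47/3] y:[-3,6] z:[4,7] -> miss, prune
  N3 x:[16/3,49/3] y:[6,15] z:[17/2,31/2] -> hit [17/2,15], descend [7, 11]
    N7 x:[16/3,19/3] y:[7,9] z:[17/2,25/2] -> miss, prune
    N11 x:[6,49/3] y:[6,15] z:[23/2,31/2] -> hit [23/2,15], descend [1, 10]
      N1 x:[32/3,49/3] y:[23/2,15] z:[23/2,15] -> hit [23/2,15] leaf, test {P4(miss), P5(miss)}
      N10 x:[6,20/3] y:[6,17/2] z:[25/2,31/2] -> miss, prune

order=[0, 2, 4, 8, 9, 6, 3, 7, 11, 1, 10]  |boxes|=11  |leaves|=2  hit=P8

== RESULT ==
2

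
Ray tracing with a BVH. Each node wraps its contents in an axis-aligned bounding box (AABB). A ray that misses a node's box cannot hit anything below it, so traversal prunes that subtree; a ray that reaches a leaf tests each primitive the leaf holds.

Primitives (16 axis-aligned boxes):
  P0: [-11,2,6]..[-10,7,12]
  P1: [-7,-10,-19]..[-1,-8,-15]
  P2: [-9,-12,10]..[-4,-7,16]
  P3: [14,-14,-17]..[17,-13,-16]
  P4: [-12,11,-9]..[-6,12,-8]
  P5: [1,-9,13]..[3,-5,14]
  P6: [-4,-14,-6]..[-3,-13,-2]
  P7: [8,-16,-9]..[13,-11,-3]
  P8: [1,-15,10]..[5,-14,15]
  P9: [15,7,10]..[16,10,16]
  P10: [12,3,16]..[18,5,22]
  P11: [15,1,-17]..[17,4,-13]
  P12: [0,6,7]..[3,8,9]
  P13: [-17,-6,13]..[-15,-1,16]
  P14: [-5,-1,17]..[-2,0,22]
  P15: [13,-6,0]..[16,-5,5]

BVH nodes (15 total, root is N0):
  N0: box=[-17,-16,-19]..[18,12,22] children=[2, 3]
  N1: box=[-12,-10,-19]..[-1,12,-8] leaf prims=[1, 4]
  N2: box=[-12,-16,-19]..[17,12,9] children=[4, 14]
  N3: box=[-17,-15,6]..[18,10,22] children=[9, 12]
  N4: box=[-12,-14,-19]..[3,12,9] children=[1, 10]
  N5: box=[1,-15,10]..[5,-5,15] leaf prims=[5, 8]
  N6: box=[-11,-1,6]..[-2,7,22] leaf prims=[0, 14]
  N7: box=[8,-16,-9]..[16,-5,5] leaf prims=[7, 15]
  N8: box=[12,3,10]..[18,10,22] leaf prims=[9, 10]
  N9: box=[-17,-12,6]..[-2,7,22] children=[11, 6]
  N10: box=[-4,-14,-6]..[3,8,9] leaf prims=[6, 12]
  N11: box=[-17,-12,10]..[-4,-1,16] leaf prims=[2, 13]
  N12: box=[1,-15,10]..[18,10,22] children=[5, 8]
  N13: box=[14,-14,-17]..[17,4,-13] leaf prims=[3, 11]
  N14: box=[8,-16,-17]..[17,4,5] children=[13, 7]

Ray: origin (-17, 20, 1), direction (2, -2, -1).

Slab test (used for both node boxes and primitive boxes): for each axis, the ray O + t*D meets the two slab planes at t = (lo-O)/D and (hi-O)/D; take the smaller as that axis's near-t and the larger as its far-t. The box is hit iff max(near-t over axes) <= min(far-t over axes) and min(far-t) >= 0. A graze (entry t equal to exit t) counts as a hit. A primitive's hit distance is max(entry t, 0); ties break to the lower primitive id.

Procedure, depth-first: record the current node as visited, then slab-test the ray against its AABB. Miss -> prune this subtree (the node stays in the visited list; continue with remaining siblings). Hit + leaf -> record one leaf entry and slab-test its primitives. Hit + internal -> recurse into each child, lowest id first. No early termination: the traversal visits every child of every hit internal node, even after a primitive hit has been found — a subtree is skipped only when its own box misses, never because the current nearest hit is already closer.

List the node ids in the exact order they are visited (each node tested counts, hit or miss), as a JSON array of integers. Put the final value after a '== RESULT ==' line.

Walk:
N0 x:[0,35/2] y:[4,18] z:[-21,20] -> hit [4,35/2], descend [2, 3]
  N2 x:[5/2,17] y:[4,18] z:[-8,20] -> hit [4,17], descend [4, 14]
    N4 x:[5/2,10] y:[4,17] z:[-8,20] -> hit [4,10], descend [1, 10]
      N1 x:[5/2,8] y:[4,15] z:[9,20] -> miss, prune
      N10 x:[13/2,10] y:[6,17] z:[-8,7] -> hit [13/2,7] leaf, test {P6(miss), P12(miss)}
    N14 x:[25/2,17] y:[8,18] z:[-4,18] -> hit [25/2,17], descend [7, 13]
      N7 x:[25/2,33/2] y:[25/2,18] z:[-4,10] -> miss, prune
      N13 x:[31/2,17] y:[8,17] z:[14,18] -> hit [31/2,17] leaf, test {P3@t=17, P11(miss)}
  N3 x:[0,35/2] y:[5,35/2] z:[-21,-5] -> miss, prune

Visited [0, 2, 4, 1, 10, 14, 7, 13, 3]. Tests: 9 box, 2 leaf. Nearest: P3.

== RESULT ==
[0, 2, 4, 1, 10, 14, 7, 13, 3]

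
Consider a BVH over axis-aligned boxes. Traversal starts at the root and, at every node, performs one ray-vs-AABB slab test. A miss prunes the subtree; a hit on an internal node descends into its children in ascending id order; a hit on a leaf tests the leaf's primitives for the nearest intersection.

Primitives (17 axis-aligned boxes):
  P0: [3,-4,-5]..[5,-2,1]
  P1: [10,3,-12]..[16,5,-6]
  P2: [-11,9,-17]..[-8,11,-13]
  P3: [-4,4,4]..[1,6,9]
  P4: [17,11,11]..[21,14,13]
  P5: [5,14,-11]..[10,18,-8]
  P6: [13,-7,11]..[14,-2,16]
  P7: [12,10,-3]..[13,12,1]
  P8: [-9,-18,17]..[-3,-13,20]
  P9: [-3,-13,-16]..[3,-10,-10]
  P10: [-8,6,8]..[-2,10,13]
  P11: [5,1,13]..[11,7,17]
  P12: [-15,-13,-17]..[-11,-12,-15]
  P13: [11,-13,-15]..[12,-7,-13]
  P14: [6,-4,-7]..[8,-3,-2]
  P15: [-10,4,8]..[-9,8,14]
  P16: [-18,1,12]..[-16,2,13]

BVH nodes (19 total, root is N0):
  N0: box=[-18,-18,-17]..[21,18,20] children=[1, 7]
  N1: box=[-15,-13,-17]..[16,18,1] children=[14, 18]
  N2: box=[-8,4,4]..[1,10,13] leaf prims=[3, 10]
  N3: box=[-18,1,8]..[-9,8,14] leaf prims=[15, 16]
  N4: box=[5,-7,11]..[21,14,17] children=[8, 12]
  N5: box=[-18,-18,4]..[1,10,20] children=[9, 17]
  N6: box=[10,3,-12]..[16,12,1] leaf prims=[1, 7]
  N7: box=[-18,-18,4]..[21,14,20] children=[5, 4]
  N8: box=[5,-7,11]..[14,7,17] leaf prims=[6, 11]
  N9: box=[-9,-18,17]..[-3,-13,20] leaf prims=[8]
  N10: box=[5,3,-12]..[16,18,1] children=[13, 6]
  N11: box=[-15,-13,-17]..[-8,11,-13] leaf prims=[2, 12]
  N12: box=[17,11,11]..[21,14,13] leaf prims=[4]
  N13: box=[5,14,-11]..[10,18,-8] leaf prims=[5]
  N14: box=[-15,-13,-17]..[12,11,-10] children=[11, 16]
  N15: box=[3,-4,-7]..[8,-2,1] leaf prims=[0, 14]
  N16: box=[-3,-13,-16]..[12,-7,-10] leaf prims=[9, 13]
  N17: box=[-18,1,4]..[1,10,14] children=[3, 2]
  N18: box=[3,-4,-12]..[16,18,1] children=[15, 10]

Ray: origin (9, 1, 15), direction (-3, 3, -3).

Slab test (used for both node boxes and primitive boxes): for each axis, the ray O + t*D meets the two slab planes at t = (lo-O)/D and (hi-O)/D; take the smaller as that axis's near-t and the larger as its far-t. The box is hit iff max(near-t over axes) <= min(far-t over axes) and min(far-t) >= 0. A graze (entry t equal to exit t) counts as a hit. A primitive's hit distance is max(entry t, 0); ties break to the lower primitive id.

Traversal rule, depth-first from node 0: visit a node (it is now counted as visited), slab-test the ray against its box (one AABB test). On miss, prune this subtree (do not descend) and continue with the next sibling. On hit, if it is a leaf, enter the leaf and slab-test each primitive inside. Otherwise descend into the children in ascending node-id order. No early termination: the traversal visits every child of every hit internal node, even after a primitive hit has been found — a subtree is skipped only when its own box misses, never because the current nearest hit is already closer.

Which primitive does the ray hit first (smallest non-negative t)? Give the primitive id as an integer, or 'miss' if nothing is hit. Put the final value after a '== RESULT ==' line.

Walk:
N0 x:[-4,9] y:[-19/3,17/3] z:[-5/3,32/3] -> hit [-5/3,17/3], descend [1, 7]
  N1 x:[-7/3,8] y:[-14/3,17/3] z:[14/3,32/3] -> hit [14/3,17/3], descend [14, 18]
    N14 x:[-1,8] y:[-14/3,10/3] z:[25/3,32/3] -> miss, prune
    N18 x:[-7/3,2] y:[-5/3,17/3] z:[14/3,9] -> miss, prune
  N7 x:[-4,9] y:[-19/3,13/3] z:[-5/3,11/3] -> hit [-5/3,11/3], descend [4, 5]
    N4 x:[-4,4/3] y:[-8/3,13/3] z:[-2/3,4/3] -> hit [-2/3,4/3], descend [8, 12]
      N8 x:[-5/3,4/3] y:[-8/3,2] z:[-2/3,4/3] -> hit [-2/3,4/3] leaf, test {P6(miss), P11@t=0}
      N12 x:[-4,-8/3] y:[10/3,13/3] z:[2/3,4/3] -> miss, prune
    N5 x:[8/3,9] y:[-19/3,3] z:[-5/3,11/3] -> hit [8/3,3], descend [9, 17]
      N9 x:[4,6] y:[-19/3,-14/3] z:[-5/3,-2/3] -> miss, prune
      N17 x:[8/3,9] y:[0,3] z:[1/3,11/3] -> hit [8/3,3], descend [2, 3]
        N2 x:[8/3,17/3] y:[1,3] z:[2/3,11/3] -> hit [8/3,3] leaf, test {P3(miss), P10(miss)}
        N3 x:[6,9] y:[0,7/3] z:[1/3,7/3] -> miss, prune

13 AABB tests over nodes [0, 1, 14, 18, 7, 4, 8, 12, 5, 9, 17, 2, 3]; 2 leaves entered; closest P11.

== RESULT ==
11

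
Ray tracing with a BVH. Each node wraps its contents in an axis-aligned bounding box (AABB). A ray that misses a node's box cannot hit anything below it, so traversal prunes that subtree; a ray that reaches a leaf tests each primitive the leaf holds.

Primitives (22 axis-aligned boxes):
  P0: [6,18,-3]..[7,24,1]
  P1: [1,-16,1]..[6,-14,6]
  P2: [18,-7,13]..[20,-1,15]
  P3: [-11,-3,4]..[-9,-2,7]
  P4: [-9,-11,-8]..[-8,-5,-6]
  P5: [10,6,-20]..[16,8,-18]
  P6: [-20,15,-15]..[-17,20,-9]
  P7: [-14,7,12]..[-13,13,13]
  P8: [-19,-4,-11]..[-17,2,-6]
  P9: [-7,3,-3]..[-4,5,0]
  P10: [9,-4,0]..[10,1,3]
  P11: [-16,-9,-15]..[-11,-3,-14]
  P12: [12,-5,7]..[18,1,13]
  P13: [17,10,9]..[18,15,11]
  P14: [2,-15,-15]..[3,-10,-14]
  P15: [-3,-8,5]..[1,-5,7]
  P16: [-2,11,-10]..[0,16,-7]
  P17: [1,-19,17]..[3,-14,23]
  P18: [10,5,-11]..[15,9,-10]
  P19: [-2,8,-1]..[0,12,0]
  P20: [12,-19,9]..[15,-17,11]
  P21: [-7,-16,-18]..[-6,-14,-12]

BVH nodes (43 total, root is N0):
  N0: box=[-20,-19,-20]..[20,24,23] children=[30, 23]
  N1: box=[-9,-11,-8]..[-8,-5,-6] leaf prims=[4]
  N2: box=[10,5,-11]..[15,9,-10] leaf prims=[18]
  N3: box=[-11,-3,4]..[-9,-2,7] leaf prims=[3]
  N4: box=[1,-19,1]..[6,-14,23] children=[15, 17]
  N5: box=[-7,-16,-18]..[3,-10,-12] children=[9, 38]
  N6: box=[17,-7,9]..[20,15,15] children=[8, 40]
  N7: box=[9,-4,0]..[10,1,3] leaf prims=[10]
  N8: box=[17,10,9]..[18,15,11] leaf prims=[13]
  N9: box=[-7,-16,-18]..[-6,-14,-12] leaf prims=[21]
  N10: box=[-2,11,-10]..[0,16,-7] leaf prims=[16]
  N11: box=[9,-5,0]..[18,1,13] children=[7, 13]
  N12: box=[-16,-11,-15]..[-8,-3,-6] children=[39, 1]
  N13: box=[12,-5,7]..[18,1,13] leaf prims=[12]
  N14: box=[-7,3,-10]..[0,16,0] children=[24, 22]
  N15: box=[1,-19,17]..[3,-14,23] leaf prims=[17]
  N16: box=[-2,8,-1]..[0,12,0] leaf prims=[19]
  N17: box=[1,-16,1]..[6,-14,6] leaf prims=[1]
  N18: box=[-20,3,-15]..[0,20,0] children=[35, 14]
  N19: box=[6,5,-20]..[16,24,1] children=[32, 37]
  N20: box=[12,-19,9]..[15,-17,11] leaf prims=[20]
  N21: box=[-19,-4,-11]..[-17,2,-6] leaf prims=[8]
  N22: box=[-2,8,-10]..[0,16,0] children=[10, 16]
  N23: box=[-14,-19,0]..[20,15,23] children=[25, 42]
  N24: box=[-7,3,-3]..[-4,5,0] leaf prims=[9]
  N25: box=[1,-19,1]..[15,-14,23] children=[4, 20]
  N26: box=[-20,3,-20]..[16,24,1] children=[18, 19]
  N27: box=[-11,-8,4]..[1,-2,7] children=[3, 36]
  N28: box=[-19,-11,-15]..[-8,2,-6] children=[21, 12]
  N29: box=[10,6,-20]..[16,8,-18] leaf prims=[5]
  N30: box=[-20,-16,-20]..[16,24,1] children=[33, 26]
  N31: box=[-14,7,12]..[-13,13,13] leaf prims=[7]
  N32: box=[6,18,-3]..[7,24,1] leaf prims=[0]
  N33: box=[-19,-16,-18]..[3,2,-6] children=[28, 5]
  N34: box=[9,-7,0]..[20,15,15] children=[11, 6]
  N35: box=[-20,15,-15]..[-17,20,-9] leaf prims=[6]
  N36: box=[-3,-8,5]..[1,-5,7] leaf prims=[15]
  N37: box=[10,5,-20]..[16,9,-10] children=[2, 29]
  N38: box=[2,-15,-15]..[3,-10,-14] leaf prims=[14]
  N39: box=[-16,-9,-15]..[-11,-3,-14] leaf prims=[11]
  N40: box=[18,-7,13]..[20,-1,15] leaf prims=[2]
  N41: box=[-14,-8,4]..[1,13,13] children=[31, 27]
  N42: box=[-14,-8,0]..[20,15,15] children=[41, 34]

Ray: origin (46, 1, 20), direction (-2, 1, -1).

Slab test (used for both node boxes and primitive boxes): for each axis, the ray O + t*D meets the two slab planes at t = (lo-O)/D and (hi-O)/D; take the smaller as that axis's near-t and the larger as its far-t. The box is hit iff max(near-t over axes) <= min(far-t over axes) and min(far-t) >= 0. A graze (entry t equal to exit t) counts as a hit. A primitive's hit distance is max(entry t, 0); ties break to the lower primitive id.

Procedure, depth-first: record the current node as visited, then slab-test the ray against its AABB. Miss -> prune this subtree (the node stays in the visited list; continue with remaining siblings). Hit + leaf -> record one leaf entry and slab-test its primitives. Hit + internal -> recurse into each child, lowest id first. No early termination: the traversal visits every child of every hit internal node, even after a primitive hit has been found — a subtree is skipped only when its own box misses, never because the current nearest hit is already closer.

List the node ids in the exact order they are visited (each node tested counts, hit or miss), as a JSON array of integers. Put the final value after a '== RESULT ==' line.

Traverse from the root:
N0 x:[13,33] y:[-20,23] z:[-3,40] -> hit [13,23], descend [23, 30]
  N23 x:[13,30] y:[-20,14] z:[-3,20] -> hit [13,14], descend [25, 42]
    N25 x:[31/2,45/2] y:[-20,-15] z:[-3,19] -> miss, prune
    N42 x:[13,30] y:[-9,14] z:[5,20] -> hit [13,14], descend [34, 41]
      N34 x:[13,37/2] y:[-8,14] z:[5,20] -> hit [13,14], descend [6, 11]
        N6 x:[13,29/2] y:[-8,14] z:[5,11] -> miss, prune
        N11 x:[14,37/2] y:[-6,0] z:[7,20] -> miss, prune
      N41 x:[45/2,30] y:[-9,12] z:[7,16] -> miss, prune
  N30 x:[15,33] y:[-17,23] z:[19,40] -> hit [19,23], descend [26, 33]
    N26 x:[15,33] y:[2,23] z:[19,40] -> hit [19,23], descend [18, 19]
      N18 x:[23,33] y:[2,19] z:[20,35] -> miss, prune
      N19 x:[15,20] y:[4,23] z:[19,40] -> hit [19,20], descend [32, 37]
        N32 x:[39/2,20] y:[17,23] z:[19,23] -> hit [39/2,20] leaf, test {P0@t=39/2}
        N37 x:[15,18] y:[4,8] z:[30,40] -> miss, prune
    N33 x:[43/2,65/2] y:[-17,1] z:[26,38] -> miss, prune

Visited [0, 23, 25, 42, 34, 6, 11, 41, 30, 26, 18, 19, 32, 37, 33]. Tests: 15 box, 1 leaf. Nearest: P0.

== RESULT ==
[0, 23, 25, 42, 34, 6, 11, 41, 30, 26, 18, 19, 32, 37, 33]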